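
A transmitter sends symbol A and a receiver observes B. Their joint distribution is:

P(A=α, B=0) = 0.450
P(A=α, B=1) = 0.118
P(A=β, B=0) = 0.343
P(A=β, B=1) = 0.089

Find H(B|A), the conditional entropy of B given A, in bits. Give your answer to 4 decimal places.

0.7357 bits

Marginals: p(A) = (0.5680, 0.4320), p(B) = (0.7930, 0.2070).
H(B|A) = Σ p(A) · H(B|A=·).
  A=α: p=0.5680, H(B|A=α) = 0.7372
  A=β: p=0.4320, H(B|A=β) = 0.7338
Weighted sum = 0.7357 bits.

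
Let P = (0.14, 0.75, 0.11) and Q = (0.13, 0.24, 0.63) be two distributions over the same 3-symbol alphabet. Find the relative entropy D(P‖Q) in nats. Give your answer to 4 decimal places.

D(P‖Q) = Σ p·ln(p/q).
  0.14·ln(0.14/0.13) = 0.01038
  0.75·ln(0.75/0.24) = 0.85458
  0.11·ln(0.11/0.63) = -0.19198
D(P‖Q) = 0.6730 nats.

0.6730 nats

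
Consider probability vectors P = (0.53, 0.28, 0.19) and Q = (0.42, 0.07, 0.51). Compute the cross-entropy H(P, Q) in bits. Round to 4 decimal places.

1.9221 bits

H(P,Q) = −Σ p·log₂ q.
  −0.53·log₂(0.42) = 0.66332
  −0.28·log₂(0.07) = 1.07422
  −0.19·log₂(0.51) = 0.18457
H(P,Q) = 1.9221 bits.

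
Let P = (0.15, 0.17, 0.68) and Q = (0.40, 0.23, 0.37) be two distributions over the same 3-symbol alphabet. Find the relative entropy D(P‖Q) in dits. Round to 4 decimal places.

D(P‖Q) = Σ p·log₁₀(p/q).
  0.15·log₁₀(0.15/0.40) = -0.06390
  0.17·log₁₀(0.17/0.23) = -0.02232
  0.68·log₁₀(0.68/0.37) = 0.17973
D(P‖Q) = 0.0935 dits.

0.0935 dits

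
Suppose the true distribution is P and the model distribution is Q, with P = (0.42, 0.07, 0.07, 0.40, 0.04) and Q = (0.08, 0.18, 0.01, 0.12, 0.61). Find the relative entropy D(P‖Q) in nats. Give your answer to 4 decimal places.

D(P‖Q) = Σ p·ln(p/q).
  0.42·ln(0.42/0.08) = 0.69646
  0.07·ln(0.07/0.18) = -0.06611
  0.07·ln(0.07/0.01) = 0.13621
  0.40·ln(0.40/0.12) = 0.48159
  0.04·ln(0.04/0.61) = -0.10898
D(P‖Q) = 1.1392 nats.

1.1392 nats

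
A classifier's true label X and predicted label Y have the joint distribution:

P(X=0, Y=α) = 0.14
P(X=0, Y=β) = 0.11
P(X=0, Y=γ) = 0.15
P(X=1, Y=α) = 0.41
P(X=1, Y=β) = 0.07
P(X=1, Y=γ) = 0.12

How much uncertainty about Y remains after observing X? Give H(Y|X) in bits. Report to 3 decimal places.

1.350 bits

Chain rule: H(Y|X) = H(X,Y) − H(X).
Marginals: p(X) = (0.4000, 0.6000), p(Y) = (0.5500, 0.1800, 0.2700).
H(X,Y) = 2.3209 bits; H(X) = 0.9710 bits.
H(Y|X) = 2.3209 − 0.9710 = 1.350 bits.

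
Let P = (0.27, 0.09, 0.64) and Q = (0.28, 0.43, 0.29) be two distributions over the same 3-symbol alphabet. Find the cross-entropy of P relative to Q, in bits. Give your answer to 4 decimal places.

H(P,Q) = −Σ p·log₂ q.
  −0.27·log₂(0.28) = 0.49586
  −0.09·log₂(0.43) = 0.10958
  −0.64·log₂(0.29) = 1.14296
H(P,Q) = 1.7484 bits.

1.7484 bits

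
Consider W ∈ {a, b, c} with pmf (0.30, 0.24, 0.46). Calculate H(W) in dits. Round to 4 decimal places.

H(W) = −Σ p·log₁₀ p.
  −(0.30)·log₁₀(0.30) = 0.15686
  −(0.24)·log₁₀(0.24) = 0.14875
  −(0.46)·log₁₀(0.46) = 0.15513
Sum: 0.15686 + 0.14875 + 0.15513 = 0.4607 dits.

0.4607 dits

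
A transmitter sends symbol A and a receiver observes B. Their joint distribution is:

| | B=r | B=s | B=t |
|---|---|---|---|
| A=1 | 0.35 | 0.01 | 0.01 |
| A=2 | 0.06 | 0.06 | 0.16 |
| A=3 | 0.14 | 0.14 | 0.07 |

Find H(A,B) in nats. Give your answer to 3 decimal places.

H(A,B) = −Σ p(x,y)·ln p(x,y) over all 9 cells.
  cell (1,r): −0.35·ln0.35 = 0.3674
  cell (1,s): −0.01·ln0.01 = 0.0461
  cell (1,t): −0.01·ln0.01 = 0.0461
  cell (2,r): −0.06·ln0.06 = 0.1688
  cell (2,s): −0.06·ln0.06 = 0.1688
  cell (2,t): −0.16·ln0.16 = 0.2932
  cell (3,r): −0.14·ln0.14 = 0.2753
  cell (3,s): −0.14·ln0.14 = 0.2753
  cell (3,t): −0.07·ln0.07 = 0.1861
Sum = 1.827 nats.

1.827 nats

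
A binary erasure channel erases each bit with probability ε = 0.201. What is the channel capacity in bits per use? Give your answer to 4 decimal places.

Binary erasure channel: capacity C = 1 − ε.
C = 1 − 0.201 = 0.7990 bits per channel use.

0.7990 bits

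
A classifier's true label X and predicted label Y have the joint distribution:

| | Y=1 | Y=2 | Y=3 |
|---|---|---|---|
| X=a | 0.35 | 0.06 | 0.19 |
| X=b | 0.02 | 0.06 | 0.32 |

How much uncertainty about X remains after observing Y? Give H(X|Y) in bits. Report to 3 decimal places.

0.718 bits

Marginals: p(X) = (0.6000, 0.4000), p(Y) = (0.3700, 0.1200, 0.5100).
H(X|Y) = Σ p(Y) · H(X|Y=·).
  Y=1: p=0.3700, H(X|Y=1) = 0.3034
  Y=2: p=0.1200, H(X|Y=2) = 1.0000
  Y=3: p=0.5100, H(X|Y=3) = 0.9526
Weighted sum = 0.718 bits.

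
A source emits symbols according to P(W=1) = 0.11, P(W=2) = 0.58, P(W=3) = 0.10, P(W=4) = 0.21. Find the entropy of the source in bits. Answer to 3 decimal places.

1.611 bits

H(W) = −Σ p·log₂ p.
  −(0.11)·log₂(0.11) = 0.3503
  −(0.58)·log₂(0.58) = 0.4558
  −(0.10)·log₂(0.10) = 0.3322
  −(0.21)·log₂(0.21) = 0.4728
Sum: 0.3503 + 0.4558 + 0.3322 + 0.4728 = 1.611 bits.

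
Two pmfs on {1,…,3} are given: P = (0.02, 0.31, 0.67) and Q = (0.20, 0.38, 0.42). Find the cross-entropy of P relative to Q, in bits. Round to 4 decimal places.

1.3177 bits

H(P,Q) = −Σ p·log₂ q.
  −0.02·log₂(0.20) = 0.04644
  −0.31·log₂(0.38) = 0.43274
  −0.67·log₂(0.42) = 0.83853
H(P,Q) = 1.3177 bits.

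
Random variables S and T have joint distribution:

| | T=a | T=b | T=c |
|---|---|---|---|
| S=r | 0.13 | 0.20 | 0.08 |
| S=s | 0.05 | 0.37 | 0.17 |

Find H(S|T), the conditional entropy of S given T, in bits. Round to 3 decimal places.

0.912 bits

Marginals: p(S) = (0.4100, 0.5900), p(T) = (0.1800, 0.5700, 0.2500).
H(S|T) = Σ p(T) · H(S|T=·).
  T=a: p=0.1800, H(S|T=a) = 0.8524
  T=b: p=0.5700, H(S|T=b) = 0.9348
  T=c: p=0.2500, H(S|T=c) = 0.9044
Weighted sum = 0.912 bits.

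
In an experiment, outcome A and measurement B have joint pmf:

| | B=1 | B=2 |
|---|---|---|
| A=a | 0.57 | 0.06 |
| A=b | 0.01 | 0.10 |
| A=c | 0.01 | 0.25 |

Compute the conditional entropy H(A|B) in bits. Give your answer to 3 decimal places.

Chain rule: H(A|B) = H(A,B) − H(B).
Marginals: p(A) = (0.6300, 0.1100, 0.2600), p(B) = (0.5900, 0.4100).
H(A,B) = 1.6709 bits; H(B) = 0.9765 bits.
H(A|B) = 1.6709 − 0.9765 = 0.694 bits.

0.694 bits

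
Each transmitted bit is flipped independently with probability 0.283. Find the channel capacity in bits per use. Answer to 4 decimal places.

Binary symmetric channel: C = 1 − h₂(ε) where h₂ is the binary entropy function.
h₂(0.283) = −0.283·log₂0.283 − 0.717·log₂0.717 = 0.8595.
C = 1 − 0.8595 = 0.1405 bits per channel use.

0.1405 bits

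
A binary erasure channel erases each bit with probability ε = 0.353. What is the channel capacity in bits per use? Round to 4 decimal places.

Binary erasure channel: capacity C = 1 − ε.
C = 1 − 0.353 = 0.6470 bits per channel use.

0.6470 bits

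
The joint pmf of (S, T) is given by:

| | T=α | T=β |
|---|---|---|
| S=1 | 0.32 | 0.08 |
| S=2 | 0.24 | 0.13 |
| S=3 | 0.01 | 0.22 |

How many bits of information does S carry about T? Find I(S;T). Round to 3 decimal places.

0.292 bits

Marginals: p(S) = (0.4000, 0.3700, 0.2300), p(T) = (0.5700, 0.4300).
I(S;T) = Σ p(x,y)·log₂[p(x,y)/(p(x)p(y))].
  (1,α): 0.32·log₂(1.4035) = 0.1565
  (1,β): 0.08·log₂(0.4651) = -0.0883
  (2,α): 0.24·log₂(1.1380) = 0.0448
  (2,β): 0.13·log₂(0.8171) = -0.0379
  (3,α): 0.01·log₂(0.0763) = -0.0371
  (3,β): 0.22·log₂(2.2245) = 0.2538
Sum = 0.292 bits.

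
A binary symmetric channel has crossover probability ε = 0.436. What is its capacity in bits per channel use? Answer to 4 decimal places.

0.0119 bits

Binary symmetric channel: C = 1 − h₂(ε) where h₂ is the binary entropy function.
h₂(0.436) = −0.436·log₂0.436 − 0.564·log₂0.564 = 0.9881.
C = 1 − 0.9881 = 0.0119 bits per channel use.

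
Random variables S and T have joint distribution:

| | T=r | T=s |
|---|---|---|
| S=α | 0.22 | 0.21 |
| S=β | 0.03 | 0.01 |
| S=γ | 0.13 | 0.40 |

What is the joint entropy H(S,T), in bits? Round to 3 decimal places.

H(S,T) = −Σ p(x,y)·log₂ p(x,y) over all 6 cells.
  cell (α,r): −0.22·log₂0.22 = 0.4806
  cell (α,s): −0.21·log₂0.21 = 0.4728
  cell (β,r): −0.03·log₂0.03 = 0.1518
  cell (β,s): −0.01·log₂0.01 = 0.0664
  cell (γ,r): −0.13·log₂0.13 = 0.3826
  cell (γ,s): −0.40·log₂0.40 = 0.5288
Sum = 2.083 bits.

2.083 bits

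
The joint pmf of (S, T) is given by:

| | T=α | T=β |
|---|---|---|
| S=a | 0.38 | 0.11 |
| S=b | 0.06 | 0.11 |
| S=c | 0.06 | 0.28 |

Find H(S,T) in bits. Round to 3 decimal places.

H(S,T) = −Σ p(x,y)·log₂ p(x,y) over all 6 cells.
  cell (a,α): −0.38·log₂0.38 = 0.5305
  cell (a,β): −0.11·log₂0.11 = 0.3503
  cell (b,α): −0.06·log₂0.06 = 0.2435
  cell (b,β): −0.11·log₂0.11 = 0.3503
  cell (c,α): −0.06·log₂0.06 = 0.2435
  cell (c,β): −0.28·log₂0.28 = 0.5142
Sum = 2.232 bits.

2.232 bits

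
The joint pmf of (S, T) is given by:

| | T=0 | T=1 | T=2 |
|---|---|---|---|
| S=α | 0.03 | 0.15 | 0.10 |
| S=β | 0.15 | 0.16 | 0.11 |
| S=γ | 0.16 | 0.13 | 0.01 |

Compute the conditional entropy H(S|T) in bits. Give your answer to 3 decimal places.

Marginals: p(S) = (0.2800, 0.4200, 0.3000), p(T) = (0.3400, 0.4400, 0.2200).
H(S|T) = Σ p(T) · H(S|T=·).
  T=0: p=0.3400, H(S|T=0) = 1.3416
  T=1: p=0.4400, H(S|T=1) = 1.5797
  T=2: p=0.2200, H(S|T=2) = 1.2197
Weighted sum = 1.420 bits.

1.420 bits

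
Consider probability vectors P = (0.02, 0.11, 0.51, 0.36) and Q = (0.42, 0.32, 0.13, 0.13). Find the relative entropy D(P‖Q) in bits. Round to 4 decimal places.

1.2774 bits

D(P‖Q) = Σ p·log₂(p/q).
  0.02·log₂(0.02/0.42) = -0.08785
  0.11·log₂(0.11/0.32) = -0.16946
  0.51·log₂(0.51/0.13) = 1.00571
  0.36·log₂(0.36/0.13) = 0.52901
D(P‖Q) = 1.2774 bits.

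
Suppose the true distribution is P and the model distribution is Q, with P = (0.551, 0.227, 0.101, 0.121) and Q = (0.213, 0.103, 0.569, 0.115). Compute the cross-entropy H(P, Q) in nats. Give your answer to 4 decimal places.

1.6867 nats

H(P,Q) = −Σ p·ln q.
  −0.551·ln(0.213) = 0.85210
  −0.227·ln(0.103) = 0.51598
  −0.101·ln(0.569) = 0.05695
  −0.121·ln(0.115) = 0.26170
H(P,Q) = 1.6867 nats.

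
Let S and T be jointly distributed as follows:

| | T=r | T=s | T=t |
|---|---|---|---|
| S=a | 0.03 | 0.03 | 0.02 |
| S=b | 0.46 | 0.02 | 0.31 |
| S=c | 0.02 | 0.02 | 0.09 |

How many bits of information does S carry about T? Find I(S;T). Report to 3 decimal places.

Marginals: p(S) = (0.0800, 0.7900, 0.1300), p(T) = (0.5100, 0.0700, 0.4200).
I(S;T) = Σ p(x,y)·log₂[p(x,y)/(p(x)p(y))].
  (a,r): 0.03·log₂(0.7353) = -0.0133
  (a,s): 0.03·log₂(5.3571) = 0.0726
  (a,t): 0.02·log₂(0.5952) = -0.0150
  (b,r): 0.46·log₂(1.1417) = 0.0880
  (b,s): 0.02·log₂(0.3617) = -0.0293
  (b,t): 0.31·log₂(0.9343) = -0.0304
  (c,r): 0.02·log₂(0.3017) = -0.0346
  (c,s): 0.02·log₂(2.1978) = 0.0227
  (c,t): 0.09·log₂(1.6484) = 0.0649
Sum = 0.126 bits.

0.126 bits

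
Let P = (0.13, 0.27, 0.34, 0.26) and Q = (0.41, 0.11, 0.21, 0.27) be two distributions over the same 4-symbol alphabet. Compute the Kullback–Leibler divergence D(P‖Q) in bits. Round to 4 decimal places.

0.3565 bits

D(P‖Q) = Σ p·log₂(p/q).
  0.13·log₂(0.13/0.41) = -0.21542
  0.27·log₂(0.27/0.11) = 0.34977
  0.34·log₂(0.34/0.21) = 0.23635
  0.26·log₂(0.26/0.27) = -0.01416
D(P‖Q) = 0.3565 bits.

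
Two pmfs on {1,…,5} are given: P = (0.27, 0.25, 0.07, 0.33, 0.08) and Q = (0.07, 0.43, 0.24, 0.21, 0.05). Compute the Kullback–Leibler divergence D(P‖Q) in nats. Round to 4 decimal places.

D(P‖Q) = Σ p·ln(p/q).
  0.27·ln(0.27/0.07) = 0.36448
  0.25·ln(0.25/0.43) = -0.13558
  0.07·ln(0.07/0.24) = -0.08625
  0.33·ln(0.33/0.21) = 0.14916
  0.08·ln(0.08/0.05) = 0.03760
D(P‖Q) = 0.3294 nats.

0.3294 nats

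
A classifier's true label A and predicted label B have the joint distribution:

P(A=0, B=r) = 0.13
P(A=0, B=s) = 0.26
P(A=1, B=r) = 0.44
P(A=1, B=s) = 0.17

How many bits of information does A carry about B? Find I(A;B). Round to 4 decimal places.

0.1069 bits

Marginals: p(A) = (0.3900, 0.6100), p(B) = (0.5700, 0.4300).
I(A;B) = Σ p(x,y)·log₂[p(x,y)/(p(x)p(y))].
  (0,r): 0.13·log₂(0.5848) = -0.10062
  (0,s): 0.26·log₂(1.5504) = 0.16448
  (1,r): 0.44·log₂(1.2655) = 0.14945
  (1,s): 0.17·log₂(0.6481) = -0.10637
Sum = 0.1069 bits.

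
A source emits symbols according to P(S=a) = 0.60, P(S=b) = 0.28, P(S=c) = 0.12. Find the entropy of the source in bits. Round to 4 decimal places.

H(S) = −Σ p·log₂ p.
  −(0.60)·log₂(0.60) = 0.44218
  −(0.28)·log₂(0.28) = 0.51422
  −(0.12)·log₂(0.12) = 0.36707
Sum: 0.44218 + 0.51422 + 0.36707 = 1.3235 bits.

1.3235 bits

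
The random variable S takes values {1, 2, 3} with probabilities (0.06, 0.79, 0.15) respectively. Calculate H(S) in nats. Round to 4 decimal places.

0.6396 nats

H(S) = −Σ p·ln p.
  −(0.06)·ln(0.06) = 0.16880
  −(0.79)·ln(0.79) = 0.18622
  −(0.15)·ln(0.15) = 0.28457
Sum: 0.16880 + 0.18622 + 0.28457 = 0.6396 nats.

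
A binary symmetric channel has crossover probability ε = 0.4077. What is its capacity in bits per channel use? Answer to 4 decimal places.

Binary symmetric channel: C = 1 − h₂(ε) where h₂ is the binary entropy function.
h₂(0.4077) = −0.4077·log₂0.4077 − 0.5923·log₂0.5923 = 0.9753.
C = 1 − 0.9753 = 0.0247 bits per channel use.

0.0247 bits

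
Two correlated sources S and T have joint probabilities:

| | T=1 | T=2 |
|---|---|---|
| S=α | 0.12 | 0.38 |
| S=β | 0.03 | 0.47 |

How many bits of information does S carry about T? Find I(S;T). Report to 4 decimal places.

0.0486 bits

Marginals: p(S) = (0.5000, 0.5000), p(T) = (0.1500, 0.8500).
I(S;T) = Σ p(x,y)·log₂[p(x,y)/(p(x)p(y))].
  (α,1): 0.12·log₂(1.6000) = 0.08137
  (α,2): 0.38·log₂(0.8941) = -0.06136
  (β,1): 0.03·log₂(0.4000) = -0.03966
  (β,2): 0.47·log₂(1.1059) = 0.06824
Sum = 0.0486 bits.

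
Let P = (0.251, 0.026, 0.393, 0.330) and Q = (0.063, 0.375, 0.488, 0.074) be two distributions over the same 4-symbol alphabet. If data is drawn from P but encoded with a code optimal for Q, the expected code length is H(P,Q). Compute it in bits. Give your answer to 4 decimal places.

H(P,Q) = −Σ p·log₂ q.
  −0.251·log₂(0.063) = 1.00111
  −0.026·log₂(0.375) = 0.03679
  −0.393·log₂(0.488) = 0.40677
  −0.330·log₂(0.074) = 1.23959
H(P,Q) = 2.6843 bits.

2.6843 bits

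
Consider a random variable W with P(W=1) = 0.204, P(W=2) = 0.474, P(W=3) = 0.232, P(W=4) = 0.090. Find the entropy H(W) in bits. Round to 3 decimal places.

H(W) = −Σ p·log₂ p.
  −(0.204)·log₂(0.204) = 0.4678
  −(0.474)·log₂(0.474) = 0.5105
  −(0.232)·log₂(0.232) = 0.4890
  −(0.090)·log₂(0.090) = 0.3127
Sum: 0.4678 + 0.5105 + 0.4890 + 0.3127 = 1.780 bits.

1.780 bits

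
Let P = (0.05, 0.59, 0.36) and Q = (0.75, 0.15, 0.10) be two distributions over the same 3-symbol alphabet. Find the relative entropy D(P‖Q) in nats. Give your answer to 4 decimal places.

1.1337 nats

D(P‖Q) = Σ p·ln(p/q).
  0.05·ln(0.05/0.75) = -0.13540
  0.59·ln(0.59/0.15) = 0.80800
  0.36·ln(0.36/0.10) = 0.46114
D(P‖Q) = 1.1337 nats.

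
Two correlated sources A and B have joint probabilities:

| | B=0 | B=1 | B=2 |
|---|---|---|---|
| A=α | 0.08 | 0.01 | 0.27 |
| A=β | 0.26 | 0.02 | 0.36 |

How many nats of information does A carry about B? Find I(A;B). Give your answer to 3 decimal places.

Marginals: p(A) = (0.3600, 0.6400), p(B) = (0.3400, 0.0300, 0.6300).
I(A;B) = Σ p(x,y)·ln[p(x,y)/(p(x)p(y))].
  (α,0): 0.08·ln(0.6536) = -0.0340
  (α,1): 0.01·ln(0.9259) = -0.0008
  (α,2): 0.27·ln(1.1905) = 0.0471
  (β,0): 0.26·ln(1.1949) = 0.0463
  (β,1): 0.02·ln(1.0417) = 0.0008
  (β,2): 0.36·ln(0.8929) = -0.0408
Sum = 0.019 nats.

0.019 nats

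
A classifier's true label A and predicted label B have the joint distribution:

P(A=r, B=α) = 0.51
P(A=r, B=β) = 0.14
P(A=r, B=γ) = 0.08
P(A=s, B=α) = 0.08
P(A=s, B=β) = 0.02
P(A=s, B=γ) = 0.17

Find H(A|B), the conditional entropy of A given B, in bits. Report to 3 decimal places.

Chain rule: H(A|B) = H(A,B) − H(B).
Marginals: p(A) = (0.7300, 0.2700), p(B) = (0.5900, 0.1600, 0.2500).
H(A,B) = 2.0230 bits; H(B) = 1.3721 bits.
H(A|B) = 2.0230 − 1.3721 = 0.651 bits.

0.651 bits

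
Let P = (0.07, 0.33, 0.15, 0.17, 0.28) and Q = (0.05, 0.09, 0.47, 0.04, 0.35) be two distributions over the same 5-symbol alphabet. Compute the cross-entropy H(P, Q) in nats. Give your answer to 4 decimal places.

1.9587 nats

H(P,Q) = −Σ p·ln q.
  −0.07·ln(0.05) = 0.20970
  −0.33·ln(0.09) = 0.79462
  −0.15·ln(0.47) = 0.11325
  −0.17·ln(0.04) = 0.54721
  −0.28·ln(0.35) = 0.29395
H(P,Q) = 1.9587 nats.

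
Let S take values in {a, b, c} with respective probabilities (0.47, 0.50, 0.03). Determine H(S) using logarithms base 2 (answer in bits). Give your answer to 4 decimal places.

1.1637 bits

H(S) = −Σ p·log₂ p.
  −(0.47)·log₂(0.47) = 0.51196
  −(0.50)·log₂(0.50) = 0.50000
  −(0.03)·log₂(0.03) = 0.15177
Sum: 0.51196 + 0.50000 + 0.15177 = 1.1637 bits.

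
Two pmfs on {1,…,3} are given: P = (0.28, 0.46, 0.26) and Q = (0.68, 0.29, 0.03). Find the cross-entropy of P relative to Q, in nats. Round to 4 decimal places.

1.5891 nats

H(P,Q) = −Σ p·ln q.
  −0.28·ln(0.68) = 0.10799
  −0.46·ln(0.29) = 0.56942
  −0.26·ln(0.03) = 0.91171
H(P,Q) = 1.5891 nats.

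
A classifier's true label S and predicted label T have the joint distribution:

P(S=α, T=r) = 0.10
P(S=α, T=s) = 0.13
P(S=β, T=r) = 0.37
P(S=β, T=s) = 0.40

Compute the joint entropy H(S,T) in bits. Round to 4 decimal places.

H(S,T) = −Σ p(x,y)·log₂ p(x,y) over all 4 cells.
  cell (α,r): −0.10·log₂0.10 = 0.33219
  cell (α,s): −0.13·log₂0.13 = 0.38264
  cell (β,r): −0.37·log₂0.37 = 0.53073
  cell (β,s): −0.40·log₂0.40 = 0.52877
Sum = 1.7743 bits.

1.7743 bits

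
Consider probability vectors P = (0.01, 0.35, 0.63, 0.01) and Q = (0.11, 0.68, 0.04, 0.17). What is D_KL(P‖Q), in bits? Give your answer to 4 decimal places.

2.0949 bits

D(P‖Q) = Σ p·log₂(p/q).
  0.01·log₂(0.01/0.11) = -0.03459
  0.35·log₂(0.35/0.68) = -0.33536
  0.63·log₂(0.63/0.04) = 2.50569
  0.01·log₂(0.01/0.17) = -0.04087
D(P‖Q) = 2.0949 bits.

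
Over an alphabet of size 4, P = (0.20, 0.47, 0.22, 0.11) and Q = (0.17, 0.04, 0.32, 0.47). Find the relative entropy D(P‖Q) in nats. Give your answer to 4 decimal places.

D(P‖Q) = Σ p·ln(p/q).
  0.20·ln(0.20/0.17) = 0.03250
  0.47·ln(0.47/0.04) = 1.15801
  0.22·ln(0.22/0.32) = -0.08243
  0.11·ln(0.11/0.47) = -0.15975
D(P‖Q) = 0.9483 nats.

0.9483 nats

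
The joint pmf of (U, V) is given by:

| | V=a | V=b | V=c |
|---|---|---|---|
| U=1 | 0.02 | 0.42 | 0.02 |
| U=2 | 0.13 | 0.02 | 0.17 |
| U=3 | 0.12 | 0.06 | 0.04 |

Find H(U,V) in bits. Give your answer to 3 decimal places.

2.478 bits

H(U,V) = −Σ p(x,y)·log₂ p(x,y) over all 9 cells.
  cell (1,a): −0.02·log₂0.02 = 0.1129
  cell (1,b): −0.42·log₂0.42 = 0.5256
  cell (1,c): −0.02·log₂0.02 = 0.1129
  cell (2,a): −0.13·log₂0.13 = 0.3826
  cell (2,b): −0.02·log₂0.02 = 0.1129
  cell (2,c): −0.17·log₂0.17 = 0.4346
  cell (3,a): −0.12·log₂0.12 = 0.3671
  cell (3,b): −0.06·log₂0.06 = 0.2435
  cell (3,c): −0.04·log₂0.04 = 0.1858
Sum = 2.478 bits.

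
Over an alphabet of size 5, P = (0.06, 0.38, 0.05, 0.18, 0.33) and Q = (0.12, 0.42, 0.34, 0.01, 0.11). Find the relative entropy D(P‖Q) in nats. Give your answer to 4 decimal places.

0.7073 nats

D(P‖Q) = Σ p·ln(p/q).
  0.06·ln(0.06/0.12) = -0.04159
  0.38·ln(0.38/0.42) = -0.03803
  0.05·ln(0.05/0.34) = -0.09585
  0.18·ln(0.18/0.01) = 0.52027
  0.33·ln(0.33/0.11) = 0.36254
D(P‖Q) = 0.7073 nats.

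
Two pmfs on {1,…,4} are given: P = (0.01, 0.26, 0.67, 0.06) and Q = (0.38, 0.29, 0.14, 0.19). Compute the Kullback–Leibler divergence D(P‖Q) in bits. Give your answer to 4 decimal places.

1.3201 bits

D(P‖Q) = Σ p·log₂(p/q).
  0.01·log₂(0.01/0.38) = -0.05248
  0.26·log₂(0.26/0.29) = -0.04096
  0.67·log₂(0.67/0.14) = 1.51335
  0.06·log₂(0.06/0.19) = -0.09978
D(P‖Q) = 1.3201 bits.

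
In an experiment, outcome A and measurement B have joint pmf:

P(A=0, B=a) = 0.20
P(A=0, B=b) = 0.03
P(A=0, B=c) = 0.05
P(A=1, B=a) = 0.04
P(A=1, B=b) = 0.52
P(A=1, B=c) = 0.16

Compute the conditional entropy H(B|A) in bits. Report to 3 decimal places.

1.076 bits

Marginals: p(A) = (0.2800, 0.7200), p(B) = (0.2400, 0.5500, 0.2100).
H(B|A) = Σ p(A) · H(B|A=·).
  A=0: p=0.2800, H(B|A=0) = 1.1358
  A=1: p=0.7200, H(B|A=1) = 1.0529
Weighted sum = 1.076 bits.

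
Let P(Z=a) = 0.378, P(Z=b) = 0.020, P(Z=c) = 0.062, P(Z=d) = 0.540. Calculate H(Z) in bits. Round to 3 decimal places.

H(Z) = −Σ p·log₂ p.
  −(0.378)·log₂(0.378) = 0.5305
  −(0.020)·log₂(0.020) = 0.1129
  −(0.062)·log₂(0.062) = 0.2487
  −(0.540)·log₂(0.540) = 0.4800
Sum: 0.5305 + 0.1129 + 0.2487 + 0.4800 = 1.372 bits.

1.372 bits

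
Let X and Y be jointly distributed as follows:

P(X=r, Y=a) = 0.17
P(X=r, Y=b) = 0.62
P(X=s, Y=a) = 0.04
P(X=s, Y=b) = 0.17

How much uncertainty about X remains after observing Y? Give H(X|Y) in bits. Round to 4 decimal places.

Chain rule: H(X|Y) = H(X,Y) − H(Y).
Marginals: p(X) = (0.7900, 0.2100), p(Y) = (0.2100, 0.7900).
H(X,Y) = 1.4825 bits; H(Y) = 0.7415 bits.
H(X|Y) = 1.4825 − 0.7415 = 0.7410 bits.

0.7410 bits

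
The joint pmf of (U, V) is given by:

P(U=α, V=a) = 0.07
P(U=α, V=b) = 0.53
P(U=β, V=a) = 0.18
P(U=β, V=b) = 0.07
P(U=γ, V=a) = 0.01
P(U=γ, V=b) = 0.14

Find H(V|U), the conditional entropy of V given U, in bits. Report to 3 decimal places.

0.579 bits

Marginals: p(U) = (0.6000, 0.2500, 0.1500), p(V) = (0.2600, 0.7400).
H(V|U) = Σ p(U) · H(V|U=·).
  U=α: p=0.6000, H(V|U=α) = 0.5197
  U=β: p=0.2500, H(V|U=β) = 0.8555
  U=γ: p=0.1500, H(V|U=γ) = 0.3534
Weighted sum = 0.579 bits.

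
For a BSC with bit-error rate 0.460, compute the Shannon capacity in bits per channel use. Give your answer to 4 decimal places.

0.0046 bits

Binary symmetric channel: C = 1 − h₂(ε) where h₂ is the binary entropy function.
h₂(0.460) = −0.460·log₂0.460 − 0.540·log₂0.540 = 0.9954.
C = 1 − 0.9954 = 0.0046 bits per channel use.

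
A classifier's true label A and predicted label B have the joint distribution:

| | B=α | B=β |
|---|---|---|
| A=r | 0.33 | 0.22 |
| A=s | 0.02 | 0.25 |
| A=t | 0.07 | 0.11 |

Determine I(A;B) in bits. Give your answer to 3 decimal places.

0.171 bits

Marginals: p(A) = (0.5500, 0.2700, 0.1800), p(B) = (0.4200, 0.5800).
I(A;B) = Σ p(x,y)·log₂[p(x,y)/(p(x)p(y))].
  (r,α): 0.33·log₂(1.4286) = 0.1698
  (r,β): 0.22·log₂(0.6897) = -0.1179
  (s,α): 0.02·log₂(0.1764) = -0.0501
  (s,β): 0.25·log₂(1.5964) = 0.1687
  (t,α): 0.07·log₂(0.9259) = -0.0078
  (t,β): 0.11·log₂(1.0536) = 0.0083
Sum = 0.171 bits.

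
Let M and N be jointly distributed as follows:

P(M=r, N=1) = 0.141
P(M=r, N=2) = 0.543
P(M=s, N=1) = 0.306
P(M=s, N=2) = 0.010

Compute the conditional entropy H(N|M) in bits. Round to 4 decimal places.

Marginals: p(M) = (0.6840, 0.3160), p(N) = (0.4470, 0.5530).
H(N|M) = Σ p(M) · H(N|M=·).
  M=r: p=0.6840, H(N|M=r) = 0.7340
  M=s: p=0.3160, H(N|M=s) = 0.2026
Weighted sum = 0.5661 bits.

0.5661 bits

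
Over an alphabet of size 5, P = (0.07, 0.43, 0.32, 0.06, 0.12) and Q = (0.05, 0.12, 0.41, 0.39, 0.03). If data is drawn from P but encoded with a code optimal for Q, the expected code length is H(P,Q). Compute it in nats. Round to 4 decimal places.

H(P,Q) = −Σ p·ln q.
  −0.07·ln(0.05) = 0.20970
  −0.43·ln(0.12) = 0.91171
  −0.32·ln(0.41) = 0.28531
  −0.06·ln(0.39) = 0.05650
  −0.12·ln(0.03) = 0.42079
H(P,Q) = 1.8840 nats.

1.8840 nats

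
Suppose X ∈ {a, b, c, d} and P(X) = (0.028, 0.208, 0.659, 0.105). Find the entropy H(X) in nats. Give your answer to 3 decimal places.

H(X) = −Σ p·ln p.
  −(0.028)·ln(0.028) = 0.1001
  −(0.208)·ln(0.208) = 0.3266
  −(0.659)·ln(0.659) = 0.2748
  −(0.105)·ln(0.105) = 0.2366
Sum: 0.1001 + 0.3266 + 0.2748 + 0.2366 = 0.938 nats.

0.938 nats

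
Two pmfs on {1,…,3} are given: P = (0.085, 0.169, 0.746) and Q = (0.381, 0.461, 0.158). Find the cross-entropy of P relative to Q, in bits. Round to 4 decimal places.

2.2930 bits

H(P,Q) = −Σ p·log₂ q.
  −0.085·log₂(0.381) = 0.11833
  −0.169·log₂(0.461) = 0.18880
  −0.746·log₂(0.158) = 1.98585
H(P,Q) = 2.2930 bits.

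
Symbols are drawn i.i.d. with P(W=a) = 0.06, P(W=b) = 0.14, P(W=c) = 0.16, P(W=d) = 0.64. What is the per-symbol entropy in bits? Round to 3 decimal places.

H(W) = −Σ p·log₂ p.
  −(0.06)·log₂(0.06) = 0.2435
  −(0.14)·log₂(0.14) = 0.3971
  −(0.16)·log₂(0.16) = 0.4230
  −(0.64)·log₂(0.64) = 0.4121
Sum: 0.2435 + 0.3971 + 0.4230 + 0.4121 = 1.476 bits.

1.476 bits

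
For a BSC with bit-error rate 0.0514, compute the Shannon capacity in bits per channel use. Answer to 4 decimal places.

Binary symmetric channel: C = 1 − h₂(ε) where h₂ is the binary entropy function.
h₂(0.0514) = −0.0514·log₂0.0514 − 0.9486·log₂0.9486 = 0.2923.
C = 1 − 0.2923 = 0.7077 bits per channel use.

0.7077 bits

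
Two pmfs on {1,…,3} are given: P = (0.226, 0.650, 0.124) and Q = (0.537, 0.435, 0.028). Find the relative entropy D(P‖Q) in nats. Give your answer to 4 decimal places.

D(P‖Q) = Σ p·ln(p/q).
  0.226·ln(0.226/0.537) = -0.19559
  0.650·ln(0.650/0.435) = 0.26106
  0.124·ln(0.124/0.028) = 0.18452
D(P‖Q) = 0.2500 nats.

0.2500 nats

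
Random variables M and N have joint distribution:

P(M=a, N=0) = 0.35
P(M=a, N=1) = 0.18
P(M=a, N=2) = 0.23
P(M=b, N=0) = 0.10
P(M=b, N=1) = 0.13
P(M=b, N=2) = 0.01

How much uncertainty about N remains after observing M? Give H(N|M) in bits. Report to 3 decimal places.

Marginals: p(M) = (0.7600, 0.2400), p(N) = (0.4500, 0.3100, 0.2400).
H(N|M) = Σ p(M) · H(N|M=·).
  M=a: p=0.7600, H(N|M=a) = 1.5292
  M=b: p=0.2400, H(N|M=b) = 1.1964
Weighted sum = 1.449 bits.

1.449 bits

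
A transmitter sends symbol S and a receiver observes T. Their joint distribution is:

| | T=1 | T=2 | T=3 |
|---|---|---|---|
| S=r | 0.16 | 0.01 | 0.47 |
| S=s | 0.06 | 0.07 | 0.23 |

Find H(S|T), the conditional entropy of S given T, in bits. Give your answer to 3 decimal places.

0.869 bits

Chain rule: H(S|T) = H(S,T) − H(T).
Marginals: p(S) = (0.6400, 0.3600), p(T) = (0.2200, 0.0800, 0.7000).
H(S,T) = 2.0012 bits; H(T) = 1.1323 bits.
H(S|T) = 2.0012 − 1.1323 = 0.869 bits.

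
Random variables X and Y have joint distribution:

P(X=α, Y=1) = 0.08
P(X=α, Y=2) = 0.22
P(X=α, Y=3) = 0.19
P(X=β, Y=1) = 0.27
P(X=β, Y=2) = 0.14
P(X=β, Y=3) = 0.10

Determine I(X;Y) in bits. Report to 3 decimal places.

Marginals: p(X) = (0.4900, 0.5100), p(Y) = (0.3500, 0.3600, 0.2900).
I(X;Y) = H(X) + H(Y) − H(X,Y).
H(X) = 0.9997, H(Y) = 1.5786, H(X,Y) = 2.4666.
I(X;Y) = 0.9997 + 1.5786 − 2.4666 = 0.112 bits.

0.112 bits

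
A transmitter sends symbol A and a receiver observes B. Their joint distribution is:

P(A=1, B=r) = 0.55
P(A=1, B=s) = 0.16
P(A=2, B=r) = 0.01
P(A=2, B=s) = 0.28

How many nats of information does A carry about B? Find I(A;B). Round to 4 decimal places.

Marginals: p(A) = (0.7100, 0.2900), p(B) = (0.5600, 0.4400).
I(A;B) = Σ p(x,y)·ln[p(x,y)/(p(x)p(y))].
  (1,r): 0.55·ln(1.3833) = 0.17846
  (1,s): 0.16·ln(0.5122) = -0.10706
  (2,r): 0.01·ln(0.0616) = -0.02787
  (2,s): 0.28·ln(2.1944) = 0.22005
Sum = 0.2636 nats.

0.2636 nats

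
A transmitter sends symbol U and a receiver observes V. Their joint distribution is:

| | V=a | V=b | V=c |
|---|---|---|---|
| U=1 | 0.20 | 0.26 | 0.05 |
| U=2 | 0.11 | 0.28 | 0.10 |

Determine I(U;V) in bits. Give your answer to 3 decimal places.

0.032 bits

Marginals: p(U) = (0.5100, 0.4900), p(V) = (0.3100, 0.5400, 0.1500).
I(U;V) = Σ p(x,y)·log₂[p(x,y)/(p(x)p(y))].
  (1,a): 0.20·log₂(1.2650) = 0.0678
  (1,b): 0.26·log₂(0.9441) = -0.0216
  (1,c): 0.05·log₂(0.6536) = -0.0307
  (2,a): 0.11·log₂(0.7242) = -0.0512
  (2,b): 0.28·log₂(1.0582) = 0.0229
  (2,c): 0.10·log₂(1.3605) = 0.0444
Sum = 0.032 bits.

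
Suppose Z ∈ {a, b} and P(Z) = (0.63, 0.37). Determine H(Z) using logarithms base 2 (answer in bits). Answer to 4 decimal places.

H(Z) = −Σ p·log₂ p.
  −(0.63)·log₂(0.63) = 0.41994
  −(0.37)·log₂(0.37) = 0.53073
Sum: 0.41994 + 0.53073 = 0.9507 bits.

0.9507 bits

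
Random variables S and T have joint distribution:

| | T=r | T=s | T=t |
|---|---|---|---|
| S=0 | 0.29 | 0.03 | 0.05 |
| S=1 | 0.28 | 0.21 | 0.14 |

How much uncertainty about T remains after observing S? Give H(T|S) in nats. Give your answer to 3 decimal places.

Marginals: p(S) = (0.3700, 0.6300), p(T) = (0.5700, 0.2400, 0.1900).
H(T|S) = Σ p(S) · H(T|S=·).
  S=0: p=0.3700, H(T|S=0) = 0.6651
  S=1: p=0.6300, H(T|S=1) = 1.0609
Weighted sum = 0.914 nats.

0.914 nats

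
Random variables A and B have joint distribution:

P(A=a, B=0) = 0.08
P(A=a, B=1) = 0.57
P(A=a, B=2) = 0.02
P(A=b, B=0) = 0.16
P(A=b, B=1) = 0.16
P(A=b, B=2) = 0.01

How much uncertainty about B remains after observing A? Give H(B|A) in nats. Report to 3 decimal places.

Chain rule: H(B|A) = H(A,B) − H(A).
Marginals: p(A) = (0.6700, 0.3300), p(B) = (0.2400, 0.7300, 0.0300).
H(A,B) = 1.2332 nats; H(A) = 0.6342 nats.
H(B|A) = 1.2332 − 0.6342 = 0.599 nats.

0.599 nats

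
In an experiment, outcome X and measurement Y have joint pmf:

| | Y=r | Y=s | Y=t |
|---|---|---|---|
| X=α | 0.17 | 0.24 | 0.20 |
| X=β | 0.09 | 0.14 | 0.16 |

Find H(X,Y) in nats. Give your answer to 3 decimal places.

H(X,Y) = −Σ p(x,y)·ln p(x,y) over all 6 cells.
  cell (α,r): −0.17·ln0.17 = 0.3012
  cell (α,s): −0.24·ln0.24 = 0.3425
  cell (α,t): −0.20·ln0.20 = 0.3219
  cell (β,r): −0.09·ln0.09 = 0.2167
  cell (β,s): −0.14·ln0.14 = 0.2753
  cell (β,t): −0.16·ln0.16 = 0.2932
Sum = 1.751 nats.

1.751 nats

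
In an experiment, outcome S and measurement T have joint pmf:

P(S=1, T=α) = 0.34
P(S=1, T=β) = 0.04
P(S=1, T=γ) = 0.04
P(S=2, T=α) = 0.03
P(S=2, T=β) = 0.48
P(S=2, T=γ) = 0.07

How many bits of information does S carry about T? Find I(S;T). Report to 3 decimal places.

Marginals: p(S) = (0.4200, 0.5800), p(T) = (0.3700, 0.5200, 0.1100).
I(S;T) = H(S) + H(T) − H(S,T).
H(S) = 0.9815, H(T) = 1.3716, H(S,T) = 1.8293.
I(S;T) = 0.9815 + 1.3716 − 1.8293 = 0.524 bits.

0.524 bits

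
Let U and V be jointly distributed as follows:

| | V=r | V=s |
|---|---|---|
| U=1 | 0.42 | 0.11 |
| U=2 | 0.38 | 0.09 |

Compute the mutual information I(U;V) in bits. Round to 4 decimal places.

0.0003 bits

Marginals: p(U) = (0.5300, 0.4700), p(V) = (0.8000, 0.2000).
I(U;V) = Σ p(x,y)·log₂[p(x,y)/(p(x)p(y))].
  (1,r): 0.42·log₂(0.9906) = -0.00574
  (1,s): 0.11·log₂(1.0377) = 0.00588
  (2,r): 0.38·log₂(1.0106) = 0.00580
  (2,s): 0.09·log₂(0.9574) = -0.00565
Sum = 0.0003 bits.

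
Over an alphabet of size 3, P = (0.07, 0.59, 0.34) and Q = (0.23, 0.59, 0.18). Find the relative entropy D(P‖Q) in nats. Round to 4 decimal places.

D(P‖Q) = Σ p·ln(p/q).
  0.07·ln(0.07/0.23) = -0.08327
  0.59·ln(0.59/0.59) = 0.00000
  0.34·ln(0.34/0.18) = 0.21624
D(P‖Q) = 0.1330 nats.

0.1330 nats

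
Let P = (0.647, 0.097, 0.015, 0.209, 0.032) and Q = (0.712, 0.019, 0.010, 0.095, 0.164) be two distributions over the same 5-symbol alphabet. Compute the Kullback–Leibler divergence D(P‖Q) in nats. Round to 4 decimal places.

D(P‖Q) = Σ p·ln(p/q).
  0.647·ln(0.647/0.712) = -0.06194
  0.097·ln(0.097/0.019) = 0.15814
  0.015·ln(0.015/0.010) = 0.00608
  0.209·ln(0.209/0.095) = 0.16479
  0.032·ln(0.032/0.164) = -0.05229
D(P‖Q) = 0.2148 nats.

0.2148 nats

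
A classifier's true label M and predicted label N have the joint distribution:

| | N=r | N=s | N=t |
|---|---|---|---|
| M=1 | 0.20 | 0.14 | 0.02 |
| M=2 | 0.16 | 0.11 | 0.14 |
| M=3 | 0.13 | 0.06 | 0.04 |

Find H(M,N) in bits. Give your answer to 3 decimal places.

H(M,N) = −Σ p(x,y)·log₂ p(x,y) over all 9 cells.
  cell (1,r): −0.20·log₂0.20 = 0.4644
  cell (1,s): −0.14·log₂0.14 = 0.3971
  cell (1,t): −0.02·log₂0.02 = 0.1129
  cell (2,r): −0.16·log₂0.16 = 0.4230
  cell (2,s): −0.11·log₂0.11 = 0.3503
  cell (2,t): −0.14·log₂0.14 = 0.3971
  cell (3,r): −0.13·log₂0.13 = 0.3826
  cell (3,s): −0.06·log₂0.06 = 0.2435
  cell (3,t): −0.04·log₂0.04 = 0.1858
Sum = 2.957 bits.

2.957 bits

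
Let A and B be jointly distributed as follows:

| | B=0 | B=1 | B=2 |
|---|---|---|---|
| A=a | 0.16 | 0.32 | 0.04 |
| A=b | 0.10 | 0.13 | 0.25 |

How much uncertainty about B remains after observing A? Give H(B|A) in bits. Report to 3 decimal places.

1.351 bits

Chain rule: H(B|A) = H(A,B) − H(A).
Marginals: p(A) = (0.5200, 0.4800), p(B) = (0.2600, 0.4500, 0.2900).
H(A,B) = 2.3496 bits; H(A) = 0.9988 bits.
H(B|A) = 2.3496 − 0.9988 = 1.351 bits.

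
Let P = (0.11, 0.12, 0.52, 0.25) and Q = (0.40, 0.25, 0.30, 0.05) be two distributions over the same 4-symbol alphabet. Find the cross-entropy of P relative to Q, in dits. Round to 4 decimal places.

0.7132 dits

H(P,Q) = −Σ p·log₁₀ q.
  −0.11·log₁₀(0.40) = 0.04377
  −0.12·log₁₀(0.25) = 0.07225
  −0.52·log₁₀(0.30) = 0.27190
  −0.25·log₁₀(0.05) = 0.32526
H(P,Q) = 0.7132 dits.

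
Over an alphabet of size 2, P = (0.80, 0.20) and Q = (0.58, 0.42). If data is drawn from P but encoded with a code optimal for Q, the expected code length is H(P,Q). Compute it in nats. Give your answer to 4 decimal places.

H(P,Q) = −Σ p·ln q.
  −0.80·ln(0.58) = 0.43578
  −0.20·ln(0.42) = 0.17350
H(P,Q) = 0.6093 nats.

0.6093 nats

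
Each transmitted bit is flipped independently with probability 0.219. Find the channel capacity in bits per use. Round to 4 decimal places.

Binary symmetric channel: C = 1 − h₂(ε) where h₂ is the binary entropy function.
h₂(0.219) = −0.219·log₂0.219 − 0.781·log₂0.781 = 0.7583.
C = 1 − 0.7583 = 0.2417 bits per channel use.

0.2417 bits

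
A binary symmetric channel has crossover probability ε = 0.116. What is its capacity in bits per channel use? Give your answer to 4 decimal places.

0.4822 bits

Binary symmetric channel: C = 1 − h₂(ε) where h₂ is the binary entropy function.
h₂(0.116) = −0.116·log₂0.116 − 0.884·log₂0.884 = 0.5178.
C = 1 − 0.5178 = 0.4822 bits per channel use.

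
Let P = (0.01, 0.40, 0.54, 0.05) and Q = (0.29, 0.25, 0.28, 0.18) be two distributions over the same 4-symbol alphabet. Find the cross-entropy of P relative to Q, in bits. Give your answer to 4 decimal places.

1.9333 bits

H(P,Q) = −Σ p·log₂ q.
  −0.01·log₂(0.29) = 0.01786
  −0.40·log₂(0.25) = 0.80000
  −0.54·log₂(0.28) = 0.99171
  −0.05·log₂(0.18) = 0.12370
H(P,Q) = 1.9333 bits.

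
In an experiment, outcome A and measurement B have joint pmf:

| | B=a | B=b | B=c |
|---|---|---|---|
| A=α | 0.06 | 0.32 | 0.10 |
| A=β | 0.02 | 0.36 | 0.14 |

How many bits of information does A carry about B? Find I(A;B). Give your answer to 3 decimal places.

Marginals: p(A) = (0.4800, 0.5200), p(B) = (0.0800, 0.6800, 0.2400).
I(A;B) = H(A) + H(B) − H(A,B).
H(A) = 0.9988, H(B) = 1.1640, H(A,B) = 2.1424.
I(A;B) = 0.9988 + 1.1640 − 2.1424 = 0.020 bits.

0.020 bits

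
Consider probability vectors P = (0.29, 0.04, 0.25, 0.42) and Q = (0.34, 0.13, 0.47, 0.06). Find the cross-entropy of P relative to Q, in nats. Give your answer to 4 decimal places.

1.7649 nats

H(P,Q) = −Σ p·ln q.
  −0.29·ln(0.34) = 0.31285
  −0.04·ln(0.13) = 0.08161
  −0.25·ln(0.47) = 0.18876
  −0.42·ln(0.06) = 1.18163
H(P,Q) = 1.7649 nats.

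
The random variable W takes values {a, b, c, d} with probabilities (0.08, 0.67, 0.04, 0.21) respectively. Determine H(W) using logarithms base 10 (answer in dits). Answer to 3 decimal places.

H(W) = −Σ p·log₁₀ p.
  −(0.08)·log₁₀(0.08) = 0.0878
  −(0.67)·log₁₀(0.67) = 0.1165
  −(0.04)·log₁₀(0.04) = 0.0559
  −(0.21)·log₁₀(0.21) = 0.1423
Sum: 0.0878 + 0.1165 + 0.0559 + 0.1423 = 0.403 dits.

0.403 dits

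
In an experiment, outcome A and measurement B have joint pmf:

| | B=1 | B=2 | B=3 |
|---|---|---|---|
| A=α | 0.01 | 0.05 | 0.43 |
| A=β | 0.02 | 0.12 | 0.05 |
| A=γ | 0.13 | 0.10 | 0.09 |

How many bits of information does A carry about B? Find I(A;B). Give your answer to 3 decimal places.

Marginals: p(A) = (0.4900, 0.1900, 0.3200), p(B) = (0.1600, 0.2700, 0.5700).
I(A;B) = Σ p(x,y)·log₂[p(x,y)/(p(x)p(y))].
  (α,1): 0.01·log₂(0.1276) = -0.0297
  (α,2): 0.05·log₂(0.3779) = -0.0702
  (α,3): 0.43·log₂(1.5396) = 0.2677
  (β,1): 0.02·log₂(0.6579) = -0.0121
  (β,2): 0.12·log₂(2.3392) = 0.1471
  (β,3): 0.05·log₂(0.4617) = -0.0558
  (γ,1): 0.13·log₂(2.5391) = 0.1748
  (γ,2): 0.10·log₂(1.1574) = 0.0211
  (γ,3): 0.09·log₂(0.4934) = -0.0917
Sum = 0.351 bits.

0.351 bits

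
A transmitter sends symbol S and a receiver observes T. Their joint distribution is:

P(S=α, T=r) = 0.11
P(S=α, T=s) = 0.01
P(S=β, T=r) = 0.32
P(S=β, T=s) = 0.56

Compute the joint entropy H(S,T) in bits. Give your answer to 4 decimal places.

H(S,T) = −Σ p(x,y)·log₂ p(x,y) over all 4 cells.
  cell (α,r): −0.11·log₂0.11 = 0.35029
  cell (α,s): −0.01·log₂0.01 = 0.06644
  cell (β,r): −0.32·log₂0.32 = 0.52603
  cell (β,s): −0.56·log₂0.56 = 0.46844
Sum = 1.4112 bits.

1.4112 bits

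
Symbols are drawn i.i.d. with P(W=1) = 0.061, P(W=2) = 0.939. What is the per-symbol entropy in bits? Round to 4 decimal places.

H(W) = −Σ p·log₂ p.
  −(0.061)·log₂(0.061) = 0.24614
  −(0.939)·log₂(0.939) = 0.08526
Sum: 0.24614 + 0.08526 = 0.3314 bits.

0.3314 bits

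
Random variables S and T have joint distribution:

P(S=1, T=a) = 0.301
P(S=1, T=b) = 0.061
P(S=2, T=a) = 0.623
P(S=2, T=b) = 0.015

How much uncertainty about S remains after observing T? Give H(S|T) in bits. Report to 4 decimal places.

Marginals: p(S) = (0.3620, 0.6380), p(T) = (0.9240, 0.0760).
H(S|T) = Σ p(T) · H(S|T=·).
  T=a: p=0.9240, H(S|T=a) = 0.9105
  T=b: p=0.0760, H(S|T=b) = 0.7166
Weighted sum = 0.8958 bits.

0.8958 bits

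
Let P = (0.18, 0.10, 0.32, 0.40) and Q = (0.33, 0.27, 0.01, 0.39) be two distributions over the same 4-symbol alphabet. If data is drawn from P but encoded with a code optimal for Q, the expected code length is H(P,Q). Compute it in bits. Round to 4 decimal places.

H(P,Q) = −Σ p·log₂ q.
  −0.18·log₂(0.33) = 0.28790
  −0.10·log₂(0.27) = 0.18890
  −0.32·log₂(0.01) = 2.12603
  −0.40·log₂(0.39) = 0.54338
H(P,Q) = 3.1462 bits.

3.1462 bits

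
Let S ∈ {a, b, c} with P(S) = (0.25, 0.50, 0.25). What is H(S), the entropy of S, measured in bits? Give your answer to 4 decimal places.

H(S) = −Σ p·log₂ p.
  −(0.25)·log₂(0.25) = 0.50000
  −(0.50)·log₂(0.50) = 0.50000
  −(0.25)·log₂(0.25) = 0.50000
Sum: 0.50000 + 0.50000 + 0.50000 = 1.5000 bits.

1.5000 bits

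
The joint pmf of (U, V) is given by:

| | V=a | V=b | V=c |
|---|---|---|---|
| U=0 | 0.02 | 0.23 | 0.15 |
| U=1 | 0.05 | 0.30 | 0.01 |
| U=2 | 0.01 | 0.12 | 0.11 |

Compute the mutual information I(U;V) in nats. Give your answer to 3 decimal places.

Marginals: p(U) = (0.4000, 0.3600, 0.2400), p(V) = (0.0800, 0.6500, 0.2700).
I(U;V) = H(U) + H(V) − H(U,V).
H(U) = 1.0768, H(V) = 0.8356, H(U,V) = 1.8011.
I(U;V) = 1.0768 + 0.8356 − 1.8011 = 0.111 nats.

0.111 nats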